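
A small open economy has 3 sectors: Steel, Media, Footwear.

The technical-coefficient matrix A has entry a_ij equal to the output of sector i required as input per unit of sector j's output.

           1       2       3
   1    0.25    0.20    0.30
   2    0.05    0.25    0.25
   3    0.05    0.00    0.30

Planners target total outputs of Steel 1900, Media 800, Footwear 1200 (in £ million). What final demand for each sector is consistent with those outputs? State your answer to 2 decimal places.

d_1 = 905.00, d_2 = 205.00, d_3 = 745.00

I − A =
  [   0.75    -0.20    -0.30]
  [  -0.05     0.75    -0.25]
  [  -0.05     0.00     0.70]
d = (I − A) x:
  d_1 = (+0.75)·1900 + (-0.20)·800 + (-0.30)·1200 = 905.00
  d_2 = (-0.05)·1900 + (+0.75)·800 + (-0.25)·1200 = 205.00
  d_3 = (-0.05)·1900 + (+0.00)·800 + (+0.70)·1200 = 745.00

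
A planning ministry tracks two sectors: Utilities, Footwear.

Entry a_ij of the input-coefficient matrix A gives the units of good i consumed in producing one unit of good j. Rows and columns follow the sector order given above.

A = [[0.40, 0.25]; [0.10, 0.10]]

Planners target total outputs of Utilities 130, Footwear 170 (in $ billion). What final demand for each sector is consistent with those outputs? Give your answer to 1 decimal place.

I − A =
  [   0.60    -0.25]
  [  -0.10     0.90]
d = (I − A) x:
  d_U = (+0.60)·130 + (-0.25)·170 = 35.5
  d_F = (-0.10)·130 + (+0.90)·170 = 140.0

d_U = 35.5, d_F = 140.0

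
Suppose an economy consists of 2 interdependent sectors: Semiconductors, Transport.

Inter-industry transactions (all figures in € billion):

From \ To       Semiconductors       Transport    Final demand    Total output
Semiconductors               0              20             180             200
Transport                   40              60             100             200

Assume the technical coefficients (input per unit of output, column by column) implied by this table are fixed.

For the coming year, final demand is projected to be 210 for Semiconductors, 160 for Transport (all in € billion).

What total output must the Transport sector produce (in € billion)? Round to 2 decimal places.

Technical coefficients a_ij = z_ij / X_j:
  a_11 = 0/200 = 0.00, a_21 = 40/200 = 0.20
  a_12 = 20/200 = 0.10, a_22 = 60/200 = 0.30
I − A =
  [   1.00    -0.10]
  [  -0.20     0.70]
det(I−A) = (1.00)(0.70) − (-0.10)(-0.20) = 0.6800
adj(I−A) = [[0.70, 0.10], [0.20, 1.00]]
(I − A)⁻¹ = adj(I−A) / det(I−A) ≈
  [   1.0294     0.1471]
  [   0.2941     1.4706]
x = (I − A)⁻¹ d = adj(I−A)·d / det(I−A), with det(I−A) = 0.6800:
  x_1 = (0.70·210 + 0.10·160) / 0.6800 = 163.00 / 0.6800 ≈ 239.71
  x_2 = (0.20·210 + 1.00·160) / 0.6800 = 202.00 / 0.6800 ≈ 297.06

x_2 = 297.06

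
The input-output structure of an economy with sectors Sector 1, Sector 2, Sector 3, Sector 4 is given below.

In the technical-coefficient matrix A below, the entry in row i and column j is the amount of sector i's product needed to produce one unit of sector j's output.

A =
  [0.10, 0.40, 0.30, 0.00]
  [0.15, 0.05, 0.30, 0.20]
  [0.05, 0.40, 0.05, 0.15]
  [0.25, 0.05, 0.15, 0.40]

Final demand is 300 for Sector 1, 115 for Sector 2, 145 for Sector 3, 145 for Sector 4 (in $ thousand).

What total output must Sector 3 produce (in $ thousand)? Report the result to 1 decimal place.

I − A =
  [   0.90    -0.40    -0.30     0.00]
  [  -0.15     0.95    -0.30    -0.20]
  [  -0.05    -0.40     0.95    -0.15]
  [  -0.25    -0.05    -0.15     0.60]
Compute the cofactors C_ij = (−1)^(i+j)·(3×3 minor ij) of I−A; the adjugate is their transpose:
adj(I−A) = Cᵀ =
  [ 0.424375   0.293250   0.252000   0.160750]
  [ 0.151375   0.472500   0.231000   0.215250]
  [ 0.120750   0.249750   0.448000   0.195250]
  [ 0.219625   0.224000   0.236250   0.609000]
det(I−A) = Σ_j (I−A)_1j·C_1j = (0.90)(0.424375) + (-0.40)(0.151375) + (-0.30)(0.120750) + (0.00)(0.219625) = 0.2851625
(I − A)⁻¹ = adj(I−A) / det(I−A) ≈
  [   1.4882     1.0284     0.8837     0.5637]
  [   0.5308     1.6569     0.8101     0.7548]
  [   0.4234     0.8758     1.5710     0.6847]
  [   0.7702     0.7855     0.8285     2.1356]
x = (I − A)⁻¹ d = adj(I−A)·d / det(I−A), with det(I−A) = 0.2851625:
  x_1 = (0.424375·300 + 0.293250·115 + 0.252000·145 + 0.160750·145) / 0.2851625 = 220.885 / 0.2851625 ≈ 774.6
  x_2 = (0.151375·300 + 0.472500·115 + 0.231000·145 + 0.215250·145) / 0.2851625 = 164.45625 / 0.2851625 ≈ 576.7
  x_3 = (0.120750·300 + 0.249750·115 + 0.448000·145 + 0.195250·145) / 0.2851625 = 158.2175 / 0.2851625 ≈ 554.8
  x_4 = (0.219625·300 + 0.224000·115 + 0.236250·145 + 0.609000·145) / 0.2851625 = 214.20875 / 0.2851625 ≈ 751.2

x_3 = 554.8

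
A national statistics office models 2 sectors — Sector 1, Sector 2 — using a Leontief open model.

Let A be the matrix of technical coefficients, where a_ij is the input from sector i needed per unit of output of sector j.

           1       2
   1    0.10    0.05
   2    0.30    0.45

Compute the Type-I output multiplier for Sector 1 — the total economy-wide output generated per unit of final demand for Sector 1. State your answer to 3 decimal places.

I − A =
  [   0.90    -0.05]
  [  -0.30     0.55]
det(I−A) = (0.90)(0.55) − (-0.05)(-0.30) = 0.4800
adj(I−A) = [[0.55, 0.05], [0.30, 0.90]]
(I − A)⁻¹ = adj(I−A) / det(I−A) ≈
  [   1.1458     0.1042]
  [   0.6250     1.8750]
The output multiplier for sector j is the column-j sum of the Leontief inverse (I − A)⁻¹ = adj(I−A) / det(I−A).
Column 1 of adj(I−A): (0.55, 0.30); det(I−A) = 0.4800.
m_1 = (0.55 + 0.30) / 0.4800 = 0.85 / 0.4800 ≈ 1.771.

m_1 = 1.771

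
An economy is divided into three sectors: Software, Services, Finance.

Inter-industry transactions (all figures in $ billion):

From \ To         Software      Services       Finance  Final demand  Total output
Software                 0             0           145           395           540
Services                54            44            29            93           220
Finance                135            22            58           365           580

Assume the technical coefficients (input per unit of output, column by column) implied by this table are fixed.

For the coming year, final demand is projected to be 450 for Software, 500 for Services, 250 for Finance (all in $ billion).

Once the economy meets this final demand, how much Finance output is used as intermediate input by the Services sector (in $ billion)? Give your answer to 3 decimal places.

z_32 = 73.000

Technical coefficients a_ij = z_ij / X_j:
  a_11 = 0/540 = 0.00, a_21 = 54/540 = 0.10, a_31 = 135/540 = 0.25
  a_12 = 0/220 = 0.00, a_22 = 44/220 = 0.20, a_32 = 22/220 = 0.10
  a_13 = 145/580 = 0.25, a_23 = 29/580 = 0.05, a_33 = 58/580 = 0.10
I − A =
  [   1.00     0.00    -0.25]
  [  -0.10     0.80    -0.05]
  [  -0.25    -0.10     0.90]
Cofactors of I−A, C_ij = (−1)^(i+j)·(minor ij) (rows/columns in the sector order above):
  C_11 = (0.80)(0.90) − (-0.05)(-0.10) = 0.7150
  C_12 = −[(-0.10)(0.90) − (-0.05)(-0.25)] = 0.1025
  C_13 = (-0.10)(-0.10) − (0.80)(-0.25) = 0.2100
  C_21 = −[(0.00)(0.90) − (-0.25)(-0.10)] = 0.0250
  C_22 = (1.00)(0.90) − (-0.25)(-0.25) = 0.8375
  C_23 = −[(1.00)(-0.10) − (0.00)(-0.25)] = 0.1000
  C_31 = (0.00)(-0.05) − (-0.25)(0.80) = 0.2000
  C_32 = −[(1.00)(-0.05) − (-0.25)(-0.10)] = 0.0750
  C_33 = (1.00)(0.80) − (0.00)(-0.10) = 0.8000
det(I−A) = Σ_j (I−A)_1j·C_1j = (1.00)(0.7150) + (0.00)(0.1025) + (-0.25)(0.2100) = 0.6625
adj(I−A) = Cᵀ =
  [ 0.7150   0.0250   0.2000]
  [ 0.1025   0.8375   0.0750]
  [ 0.2100   0.1000   0.8000]
(I − A)⁻¹ = adj(I−A) / det(I−A) ≈
  [   1.0792     0.0377     0.3019]
  [   0.1547     1.2642     0.1132]
  [   0.3170     0.1509     1.2075]
First solve x = (I − A)⁻¹ d = adj(I−A)·d / det(I−A); in particular x_2 = (0.1025·450 + 0.8375·500 + 0.0750·250) / 0.6625 = 483.625 / 0.6625 = 730.00000.
Intermediate flow from 3 to 2: z_32 = a_32 · x_2 = 0.10 × 483.625 / 0.6625 = 48.3625 / 0.6625 = 73.000.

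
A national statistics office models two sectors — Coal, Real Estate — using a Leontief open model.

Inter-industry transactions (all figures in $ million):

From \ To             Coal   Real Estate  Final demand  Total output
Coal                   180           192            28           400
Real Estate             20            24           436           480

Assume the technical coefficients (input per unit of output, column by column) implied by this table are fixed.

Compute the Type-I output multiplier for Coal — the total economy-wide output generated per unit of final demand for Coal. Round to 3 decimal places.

Technical coefficients a_ij = z_ij / X_j:
  a_11 = 180/400 = 0.45, a_21 = 20/400 = 0.05
  a_12 = 192/480 = 0.40, a_22 = 24/480 = 0.05
I − A =
  [   0.55    -0.40]
  [  -0.05     0.95]
det(I−A) = (0.55)(0.95) − (-0.40)(-0.05) = 0.5025
adj(I−A) = [[0.95, 0.40], [0.05, 0.55]]
(I − A)⁻¹ = adj(I−A) / det(I−A) ≈
  [   1.8905     0.7960]
  [   0.0995     1.0945]
The output multiplier for sector j is the column-j sum of the Leontief inverse (I − A)⁻¹ = adj(I−A) / det(I−A).
Column 1 of adj(I−A): (0.95, 0.05); det(I−A) = 0.5025.
m_1 = (0.95 + 0.05) / 0.5025 = 1.00 / 0.5025 ≈ 1.990.

m_1 = 1.990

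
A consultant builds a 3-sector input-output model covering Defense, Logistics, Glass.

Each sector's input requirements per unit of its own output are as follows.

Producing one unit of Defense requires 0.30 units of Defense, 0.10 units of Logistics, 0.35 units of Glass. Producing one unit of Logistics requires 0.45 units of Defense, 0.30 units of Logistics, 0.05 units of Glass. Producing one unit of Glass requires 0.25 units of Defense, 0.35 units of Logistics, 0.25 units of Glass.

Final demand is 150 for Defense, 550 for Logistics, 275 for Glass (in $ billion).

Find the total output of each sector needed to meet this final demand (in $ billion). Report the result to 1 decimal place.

x_D = 1766.1, x_L = 1689.8, x_G = 1303.5

I − A =
  [   0.70    -0.45    -0.25]
  [  -0.10     0.70    -0.35]
  [  -0.35    -0.05     0.75]
Cofactors of I−A, C_ij = (−1)^(i+j)·(minor ij) (rows/columns in the sector order above):
  C_11 = (0.70)(0.75) − (-0.35)(-0.05) = 0.5075
  C_12 = −[(-0.10)(0.75) − (-0.35)(-0.35)] = 0.1975
  C_13 = (-0.10)(-0.05) − (0.70)(-0.35) = 0.2500
  C_21 = −[(-0.45)(0.75) − (-0.25)(-0.05)] = 0.3500
  C_22 = (0.70)(0.75) − (-0.25)(-0.35) = 0.4375
  C_23 = −[(0.70)(-0.05) − (-0.45)(-0.35)] = 0.1925
  C_31 = (-0.45)(-0.35) − (-0.25)(0.70) = 0.3325
  C_32 = −[(0.70)(-0.35) − (-0.25)(-0.10)] = 0.2700
  C_33 = (0.70)(0.70) − (-0.45)(-0.10) = 0.4450
det(I−A) = Σ_j (I−A)_1j·C_1j = (0.70)(0.5075) + (-0.45)(0.1975) + (-0.25)(0.2500) = 0.203875
adj(I−A) = Cᵀ =
  [ 0.5075   0.3500   0.3325]
  [ 0.1975   0.4375   0.2700]
  [ 0.2500   0.1925   0.4450]
(I − A)⁻¹ = adj(I−A) / det(I−A) ≈
  [   2.4893     1.7167     1.6309]
  [   0.9687     2.1459     1.3243]
  [   1.2262     0.9442     2.1827]
x = (I − A)⁻¹ d = adj(I−A)·d / det(I−A), with det(I−A) = 0.203875:
  x_D = (0.5075·150 + 0.3500·550 + 0.3325·275) / 0.203875 = 360.0625 / 0.203875 ≈ 1766.1
  x_L = (0.1975·150 + 0.4375·550 + 0.2700·275) / 0.203875 = 344.50 / 0.203875 ≈ 1689.8
  x_G = (0.2500·150 + 0.1925·550 + 0.4450·275) / 0.203875 = 265.75 / 0.203875 ≈ 1303.5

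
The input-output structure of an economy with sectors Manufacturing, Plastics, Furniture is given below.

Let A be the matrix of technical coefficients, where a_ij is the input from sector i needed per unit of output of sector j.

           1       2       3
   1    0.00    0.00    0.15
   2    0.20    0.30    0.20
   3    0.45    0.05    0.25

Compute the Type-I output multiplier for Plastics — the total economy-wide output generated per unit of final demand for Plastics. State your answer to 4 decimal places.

m_2 = 1.5871

I − A =
  [   1.00     0.00    -0.15]
  [  -0.20     0.70    -0.20]
  [  -0.45    -0.05     0.75]
Cofactors of I−A, C_ij = (−1)^(i+j)·(minor ij) (rows/columns in the sector order above):
  C_11 = (0.70)(0.75) − (-0.20)(-0.05) = 0.5150
  C_12 = −[(-0.20)(0.75) − (-0.20)(-0.45)] = 0.2400
  C_13 = (-0.20)(-0.05) − (0.70)(-0.45) = 0.3250
  C_21 = −[(0.00)(0.75) − (-0.15)(-0.05)] = 0.0075
  C_22 = (1.00)(0.75) − (-0.15)(-0.45) = 0.6825
  C_23 = −[(1.00)(-0.05) − (0.00)(-0.45)] = 0.0500
  C_31 = (0.00)(-0.20) − (-0.15)(0.70) = 0.1050
  C_32 = −[(1.00)(-0.20) − (-0.15)(-0.20)] = 0.2300
  C_33 = (1.00)(0.70) − (0.00)(-0.20) = 0.7000
det(I−A) = Σ_j (I−A)_1j·C_1j = (1.00)(0.5150) + (0.00)(0.2400) + (-0.15)(0.3250) = 0.46625
adj(I−A) = Cᵀ =
  [ 0.5150   0.0075   0.1050]
  [ 0.2400   0.6825   0.2300]
  [ 0.3250   0.0500   0.7000]
(I − A)⁻¹ = adj(I−A) / det(I−A) ≈
  [   1.10456     0.01609     0.22520]
  [   0.51475     1.46381     0.49330]
  [   0.69705     0.10724     1.50134]
The output multiplier for sector j is the column-j sum of the Leontief inverse (I − A)⁻¹ = adj(I−A) / det(I−A).
Column 2 of adj(I−A): (0.0075, 0.6825, 0.0500); det(I−A) = 0.46625.
m_2 = (0.0075 + 0.6825 + 0.0500) / 0.46625 = 0.74 / 0.46625 ≈ 1.5871.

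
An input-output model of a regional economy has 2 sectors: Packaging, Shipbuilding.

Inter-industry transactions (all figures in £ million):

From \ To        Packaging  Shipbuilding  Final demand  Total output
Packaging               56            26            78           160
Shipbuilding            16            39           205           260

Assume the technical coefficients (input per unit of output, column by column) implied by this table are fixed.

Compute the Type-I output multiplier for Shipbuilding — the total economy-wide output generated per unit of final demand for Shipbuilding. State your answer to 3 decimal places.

Technical coefficients a_ij = z_ij / X_j:
  a_11 = 56/160 = 0.35, a_21 = 16/160 = 0.10
  a_12 = 26/260 = 0.10, a_22 = 39/260 = 0.15
I − A =
  [   0.65    -0.10]
  [  -0.10     0.85]
det(I−A) = (0.65)(0.85) − (-0.10)(-0.10) = 0.5425
adj(I−A) = [[0.85, 0.10], [0.10, 0.65]]
(I − A)⁻¹ = adj(I−A) / det(I−A) ≈
  [   1.5668     0.1843]
  [   0.1843     1.1982]
The output multiplier for sector j is the column-j sum of the Leontief inverse (I − A)⁻¹ = adj(I−A) / det(I−A).
Column 2 of adj(I−A): (0.10, 0.65); det(I−A) = 0.5425.
m_2 = (0.10 + 0.65) / 0.5425 = 0.75 / 0.5425 ≈ 1.382.

m_2 = 1.382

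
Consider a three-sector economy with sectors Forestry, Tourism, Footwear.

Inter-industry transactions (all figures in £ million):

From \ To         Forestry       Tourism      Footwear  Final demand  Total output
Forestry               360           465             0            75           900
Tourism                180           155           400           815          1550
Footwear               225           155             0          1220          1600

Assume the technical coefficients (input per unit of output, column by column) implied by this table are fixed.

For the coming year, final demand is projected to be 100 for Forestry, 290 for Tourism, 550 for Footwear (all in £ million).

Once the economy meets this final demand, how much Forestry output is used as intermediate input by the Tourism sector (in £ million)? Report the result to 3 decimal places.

Technical coefficients a_ij = z_ij / X_j:
  a_11 = 360/900 = 0.40, a_21 = 180/900 = 0.20, a_31 = 225/900 = 0.25
  a_12 = 465/1550 = 0.30, a_22 = 155/1550 = 0.10, a_32 = 155/1550 = 0.10
  a_13 = 0/1600 = 0.00, a_23 = 400/1600 = 0.25, a_33 = 0/1600 = 0.00
I − A =
  [   0.60    -0.30     0.00]
  [  -0.20     0.90    -0.25]
  [  -0.25    -0.10     1.00]
Cofactors of I−A, C_ij = (−1)^(i+j)·(minor ij) (rows/columns in the sector order above):
  C_11 = (0.90)(1.00) − (-0.25)(-0.10) = 0.8750
  C_12 = −[(-0.20)(1.00) − (-0.25)(-0.25)] = 0.2625
  C_13 = (-0.20)(-0.10) − (0.90)(-0.25) = 0.2450
  C_21 = −[(-0.30)(1.00) − (0.00)(-0.10)] = 0.3000
  C_22 = (0.60)(1.00) − (0.00)(-0.25) = 0.6000
  C_23 = −[(0.60)(-0.10) − (-0.30)(-0.25)] = 0.1350
  C_31 = (-0.30)(-0.25) − (0.00)(0.90) = 0.0750
  C_32 = −[(0.60)(-0.25) − (0.00)(-0.20)] = 0.1500
  C_33 = (0.60)(0.90) − (-0.30)(-0.20) = 0.4800
det(I−A) = Σ_j (I−A)_1j·C_1j = (0.60)(0.8750) + (-0.30)(0.2625) + (0.00)(0.2450) = 0.44625
adj(I−A) = Cᵀ =
  [ 0.8750   0.3000   0.0750]
  [ 0.2625   0.6000   0.1500]
  [ 0.2450   0.1350   0.4800]
(I − A)⁻¹ = adj(I−A) / det(I−A) ≈
  [   1.9608     0.6723     0.1681]
  [   0.5882     1.3445     0.3361]
  [   0.5490     0.3025     1.0756]
First solve x = (I − A)⁻¹ d = adj(I−A)·d / det(I−A); in particular x_2 = (0.2625·100 + 0.6000·290 + 0.1500·550) / 0.44625 = 282.75 / 0.44625 ≈ 633.61345.
Intermediate flow from 1 to 2: z_12 = a_12 · x_2 = 0.30 × 282.75 / 0.44625 = 84.825 / 0.44625 ≈ 190.084.

z_12 = 190.084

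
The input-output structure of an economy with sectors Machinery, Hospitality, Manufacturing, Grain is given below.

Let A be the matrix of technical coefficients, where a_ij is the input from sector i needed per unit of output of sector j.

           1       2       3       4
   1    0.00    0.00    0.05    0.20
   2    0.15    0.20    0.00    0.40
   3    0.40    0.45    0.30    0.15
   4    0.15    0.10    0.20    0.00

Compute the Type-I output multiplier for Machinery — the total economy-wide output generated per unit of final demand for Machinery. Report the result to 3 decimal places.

m_1 = 2.969

I − A =
  [   1.00     0.00    -0.05    -0.20]
  [  -0.15     0.80     0.00    -0.40]
  [  -0.40    -0.45     0.70    -0.15]
  [  -0.15    -0.10    -0.20     1.00]
Compute the cofactors C_ij = (−1)^(i+j)·(3×3 minor ij) of I−A; the adjugate is their transpose:
adj(I−A) = Cᵀ =
  [ 0.472000   0.055250   0.070000   0.127000]
  [ 0.174500   0.611875   0.096500   0.294125]
  [ 0.418750   0.459500   0.733000   0.377500]
  [ 0.172000   0.161375   0.166750   0.540625]
det(I−A) = Σ_j (I−A)_1j·C_1j = (1.00)(0.472000) + (0.00)(0.174500) + (-0.05)(0.418750) + (-0.20)(0.172000) = 0.4166625
(I − A)⁻¹ = adj(I−A) / det(I−A) ≈
  [   1.1328     0.1326     0.1680     0.3048]
  [   0.4188     1.4685     0.2316     0.7059]
  [   1.0050     1.1028     1.7592     0.9060]
  [   0.4128     0.3873     0.4002     1.2975]
The output multiplier for sector j is the column-j sum of the Leontief inverse (I − A)⁻¹ = adj(I−A) / det(I−A).
Column 1 of adj(I−A): (0.472000, 0.174500, 0.418750, 0.172000); det(I−A) = 0.4166625.
m_1 = (0.472000 + 0.174500 + 0.418750 + 0.172000) / 0.4166625 = 1.23725 / 0.4166625 ≈ 2.969.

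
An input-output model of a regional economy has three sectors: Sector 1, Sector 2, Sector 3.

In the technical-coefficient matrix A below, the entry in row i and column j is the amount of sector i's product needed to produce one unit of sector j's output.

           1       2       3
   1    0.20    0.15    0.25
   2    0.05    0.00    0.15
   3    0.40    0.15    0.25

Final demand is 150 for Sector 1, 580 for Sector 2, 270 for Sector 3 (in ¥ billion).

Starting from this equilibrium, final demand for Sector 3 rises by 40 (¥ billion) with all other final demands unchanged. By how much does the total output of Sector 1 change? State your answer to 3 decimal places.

Δx_1 = 23.416

I − A =
  [   0.80    -0.15    -0.25]
  [  -0.05     1.00    -0.15]
  [  -0.40    -0.15     0.75]
Cofactors of I−A, C_ij = (−1)^(i+j)·(minor ij) (rows/columns in the sector order above):
  C_11 = (1.00)(0.75) − (-0.15)(-0.15) = 0.7275
  C_12 = −[(-0.05)(0.75) − (-0.15)(-0.40)] = 0.0975
  C_13 = (-0.05)(-0.15) − (1.00)(-0.40) = 0.4075
  C_21 = −[(-0.15)(0.75) − (-0.25)(-0.15)] = 0.1500
  C_22 = (0.80)(0.75) − (-0.25)(-0.40) = 0.5000
  C_23 = −[(0.80)(-0.15) − (-0.15)(-0.40)] = 0.1800
  C_31 = (-0.15)(-0.15) − (-0.25)(1.00) = 0.2725
  C_32 = −[(0.80)(-0.15) − (-0.25)(-0.05)] = 0.1325
  C_33 = (0.80)(1.00) − (-0.15)(-0.05) = 0.7925
det(I−A) = Σ_j (I−A)_1j·C_1j = (0.80)(0.7275) + (-0.15)(0.0975) + (-0.25)(0.4075) = 0.4655
adj(I−A) = Cᵀ =
  [ 0.7275   0.1500   0.2725]
  [ 0.0975   0.5000   0.1325]
  [ 0.4075   0.1800   0.7925]
(I − A)⁻¹ = adj(I−A) / det(I−A) ≈
  [   1.5628     0.3222     0.5854]
  [   0.2095     1.0741     0.2846]
  [   0.8754     0.3867     1.7025]
Δx = (I − A)⁻¹ Δd with Δd having +40 in the Sector 3 component and 0 elsewhere.
So Δx_1 = L_13 · (+40), where L_13 = adj(I−A)_13 / det(I−A) = 0.2725 / 0.4655.
Δx_1 = 0.2725 × (+40) / 0.4655 = 10.90 / 0.4655 ≈ 23.416.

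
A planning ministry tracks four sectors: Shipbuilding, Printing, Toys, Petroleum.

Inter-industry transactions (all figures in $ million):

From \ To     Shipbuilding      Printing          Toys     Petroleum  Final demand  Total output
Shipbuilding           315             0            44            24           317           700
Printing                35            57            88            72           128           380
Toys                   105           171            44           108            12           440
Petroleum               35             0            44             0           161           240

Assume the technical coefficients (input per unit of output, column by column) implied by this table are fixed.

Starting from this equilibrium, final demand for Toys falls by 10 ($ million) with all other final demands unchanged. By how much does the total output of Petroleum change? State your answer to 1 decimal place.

Δx_4 = -1.6

Technical coefficients a_ij = z_ij / X_j:
  a_11 = 315/700 = 0.45, a_21 = 35/700 = 0.05, a_31 = 105/700 = 0.15, a_41 = 35/700 = 0.05
  a_12 = 0/380 = 0.00, a_22 = 57/380 = 0.15, a_32 = 171/380 = 0.45, a_42 = 0/380 = 0.00
  a_13 = 44/440 = 0.10, a_23 = 88/440 = 0.20, a_33 = 44/440 = 0.10, a_43 = 44/440 = 0.10
  a_14 = 24/240 = 0.10, a_24 = 72/240 = 0.30, a_34 = 108/240 = 0.45, a_44 = 0/240 = 0.00
I − A =
  [   0.55     0.00    -0.10    -0.10]
  [  -0.05     0.85    -0.20    -0.30]
  [  -0.15    -0.45     0.90    -0.45]
  [  -0.05     0.00    -0.10     1.00]
Compute the cofactors C_ij = (−1)^(i+j)·(3×3 minor ij) of I−A; the adjugate is their transpose:
adj(I−A) = Cᵀ =
  [ 0.623250   0.049500   0.093500   0.119250]
  [ 0.095250   0.447000   0.132500   0.203250]
  [ 0.175875   0.245250   0.463250   0.299625]
  [ 0.048750   0.027000   0.051000   0.356250]
det(I−A) = Σ_j (I−A)_1j·C_1j = (0.55)(0.623250) + (0.00)(0.095250) + (-0.10)(0.175875) + (-0.10)(0.048750) = 0.320325
(I − A)⁻¹ = adj(I−A) / det(I−A) ≈
  [   1.9457     0.1545     0.2919     0.3723]
  [   0.2974     1.3955     0.4136     0.6345]
  [   0.5491     0.7656     1.4462     0.9354]
  [   0.1522     0.0843     0.1592     1.1122]
Δx = (I − A)⁻¹ Δd with Δd having -10 in the Toys component and 0 elsewhere.
So Δx_4 = L_43 · (-10), where L_43 = adj(I−A)_43 / det(I−A) = 0.051000 / 0.320325.
Δx_4 = 0.051000 × (-10) / 0.320325 = -0.51 / 0.320325 ≈ -1.6.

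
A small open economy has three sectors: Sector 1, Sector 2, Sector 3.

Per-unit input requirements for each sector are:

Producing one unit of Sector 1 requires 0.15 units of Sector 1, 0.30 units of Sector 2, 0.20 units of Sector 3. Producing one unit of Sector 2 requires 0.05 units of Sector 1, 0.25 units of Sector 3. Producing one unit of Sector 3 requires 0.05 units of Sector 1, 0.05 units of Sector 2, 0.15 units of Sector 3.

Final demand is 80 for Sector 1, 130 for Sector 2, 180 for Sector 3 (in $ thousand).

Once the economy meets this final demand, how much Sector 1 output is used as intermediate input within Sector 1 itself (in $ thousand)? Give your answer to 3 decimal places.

z_11 = 18.310

I − A =
  [   0.85    -0.05    -0.05]
  [  -0.30     1.00    -0.05]
  [  -0.20    -0.25     0.85]
Cofactors of I−A, C_ij = (−1)^(i+j)·(minor ij) (rows/columns in the sector order above):
  C_11 = (1.00)(0.85) − (-0.05)(-0.25) = 0.8375
  C_12 = −[(-0.30)(0.85) − (-0.05)(-0.20)] = 0.2650
  C_13 = (-0.30)(-0.25) − (1.00)(-0.20) = 0.2750
  C_21 = −[(-0.05)(0.85) − (-0.05)(-0.25)] = 0.0550
  C_22 = (0.85)(0.85) − (-0.05)(-0.20) = 0.7125
  C_23 = −[(0.85)(-0.25) − (-0.05)(-0.20)] = 0.2225
  C_31 = (-0.05)(-0.05) − (-0.05)(1.00) = 0.0525
  C_32 = −[(0.85)(-0.05) − (-0.05)(-0.30)] = 0.0575
  C_33 = (0.85)(1.00) − (-0.05)(-0.30) = 0.8350
det(I−A) = Σ_j (I−A)_1j·C_1j = (0.85)(0.8375) + (-0.05)(0.2650) + (-0.05)(0.2750) = 0.684875
adj(I−A) = Cᵀ =
  [ 0.8375   0.0550   0.0525]
  [ 0.2650   0.7125   0.0575]
  [ 0.2750   0.2225   0.8350]
(I − A)⁻¹ = adj(I−A) / det(I−A) ≈
  [   1.2229     0.0803     0.0767]
  [   0.3869     1.0403     0.0840]
  [   0.4015     0.3249     1.2192]
First solve x = (I − A)⁻¹ d = adj(I−A)·d / det(I−A); in particular x_1 = (0.8375·80 + 0.0550·130 + 0.0525·180) / 0.684875 = 83.60 / 0.684875 ≈ 122.06607.
Intermediate flow from 1 to 1: z_11 = a_11 · x_1 = 0.15 × 83.60 / 0.684875 = 12.54 / 0.684875 ≈ 18.310.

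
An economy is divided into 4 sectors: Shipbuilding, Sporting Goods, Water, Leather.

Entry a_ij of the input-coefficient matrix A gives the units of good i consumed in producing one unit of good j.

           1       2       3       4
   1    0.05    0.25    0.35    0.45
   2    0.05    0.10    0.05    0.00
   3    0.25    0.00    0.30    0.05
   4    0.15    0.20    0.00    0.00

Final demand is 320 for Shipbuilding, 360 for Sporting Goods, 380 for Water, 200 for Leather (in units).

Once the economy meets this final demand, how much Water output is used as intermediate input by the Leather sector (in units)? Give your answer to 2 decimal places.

z_34 = 22.87

I − A =
  [   0.95    -0.25    -0.35    -0.45]
  [  -0.05     0.90    -0.05     0.00]
  [  -0.25     0.00     0.70    -0.05]
  [  -0.15    -0.20     0.00     1.00]
Compute the cofactors C_ij = (−1)^(i+j)·(3×3 minor ij) of I−A; the adjugate is their transpose:
adj(I−A) = Cᵀ =
  [ 0.629500   0.241500   0.332000   0.299875]
  [ 0.047875   0.527625   0.061625   0.024625]
  [ 0.232250   0.096375   0.777250   0.143375]
  [ 0.104000   0.141750   0.062125   0.507875]
det(I−A) = Σ_j (I−A)_1j·C_1j = (0.95)(0.629500) + (-0.25)(0.047875) + (-0.35)(0.232250) + (-0.45)(0.104000) = 0.45796875
(I − A)⁻¹ = adj(I−A) / det(I−A) ≈
  [   1.3745     0.5273     0.7249     0.6548]
  [   0.1045     1.1521     0.1346     0.0538]
  [   0.5071     0.2104     1.6972     0.3131]
  [   0.2271     0.3095     0.1357     1.1090]
First solve x = (I − A)⁻¹ d = adj(I−A)·d / det(I−A); in particular x_4 = (0.104000·320 + 0.141750·360 + 0.062125·380 + 0.507875·200) / 0.45796875 = 209.4925 / 0.45796875 ≈ 457.4384.
Intermediate flow from 3 to 4: z_34 = a_34 · x_4 = 0.05 × 209.4925 / 0.45796875 = 10.474625 / 0.45796875 ≈ 22.87.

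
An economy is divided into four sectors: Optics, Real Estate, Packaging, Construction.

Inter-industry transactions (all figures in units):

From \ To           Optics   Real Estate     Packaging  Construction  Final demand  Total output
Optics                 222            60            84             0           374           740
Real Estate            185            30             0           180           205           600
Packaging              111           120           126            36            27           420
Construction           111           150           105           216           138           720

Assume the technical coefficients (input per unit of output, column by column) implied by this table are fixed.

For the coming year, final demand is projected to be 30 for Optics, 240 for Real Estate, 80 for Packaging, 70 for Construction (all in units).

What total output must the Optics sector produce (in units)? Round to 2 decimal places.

Technical coefficients a_ij = z_ij / X_j:
  a_OO = 222/740 = 0.30, a_RO = 185/740 = 0.25, a_PO = 111/740 = 0.15, a_CO = 111/740 = 0.15
  a_OR = 60/600 = 0.10, a_RR = 30/600 = 0.05, a_PR = 120/600 = 0.20, a_CR = 150/600 = 0.25
  a_OP = 84/420 = 0.20, a_RP = 0/420 = 0.00, a_PP = 126/420 = 0.30, a_CP = 105/420 = 0.25
  a_OC = 0/720 = 0.00, a_RC = 180/720 = 0.25, a_PC = 36/720 = 0.05, a_CC = 216/720 = 0.30
I − A =
  [   0.70    -0.10    -0.20     0.00]
  [  -0.25     0.95     0.00    -0.25]
  [  -0.15    -0.20     0.70    -0.05]
  [  -0.15    -0.25    -0.25     0.70]
Compute the cofactors C_ij = (−1)^(i+j)·(3×3 minor ij) of I−A; the adjugate is their transpose:
adj(I−A) = Cᵀ =
  [ 0.397375   0.078250   0.126750   0.037000]
  [ 0.155000   0.311750   0.086250   0.117500]
  [ 0.143125   0.118000   0.400500   0.070750]
  [ 0.191625   0.170250   0.201000   0.409500]
det(I−A) = Σ_j (I−A)_1j·C_1j = (0.70)(0.397375) + (-0.10)(0.155000) + (-0.20)(0.143125) + (0.00)(0.191625) = 0.2340375
(I − A)⁻¹ = adj(I−A) / det(I−A) ≈
  [   1.6979     0.3343     0.5416     0.1581]
  [   0.6623     1.3321     0.3685     0.5021]
  [   0.6115     0.5042     1.7113     0.3023]
  [   0.8188     0.7274     0.8588     1.7497]
x = (I − A)⁻¹ d = adj(I−A)·d / det(I−A), with det(I−A) = 0.2340375:
  x_O = (0.397375·30 + 0.078250·240 + 0.126750·80 + 0.037000·70) / 0.2340375 = 43.43125 / 0.2340375 ≈ 185.57
  x_R = (0.155000·30 + 0.311750·240 + 0.086250·80 + 0.117500·70) / 0.2340375 = 94.595 / 0.2340375 ≈ 404.19
  x_P = (0.143125·30 + 0.118000·240 + 0.400500·80 + 0.070750·70) / 0.2340375 = 69.60625 / 0.2340375 ≈ 297.41
  x_C = (0.191625·30 + 0.170250·240 + 0.201000·80 + 0.409500·70) / 0.2340375 = 91.35375 / 0.2340375 ≈ 390.34

x_O = 185.57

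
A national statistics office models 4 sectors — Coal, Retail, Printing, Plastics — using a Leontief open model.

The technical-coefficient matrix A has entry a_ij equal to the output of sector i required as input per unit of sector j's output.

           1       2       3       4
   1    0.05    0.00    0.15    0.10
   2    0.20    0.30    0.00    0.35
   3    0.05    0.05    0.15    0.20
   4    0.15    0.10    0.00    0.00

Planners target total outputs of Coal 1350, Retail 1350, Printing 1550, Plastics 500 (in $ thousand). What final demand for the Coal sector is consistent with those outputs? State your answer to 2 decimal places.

I − A =
  [   0.95     0.00    -0.15    -0.10]
  [  -0.20     0.70     0.00    -0.35]
  [  -0.05    -0.05     0.85    -0.20]
  [  -0.15    -0.10     0.00     1.00]
d = (I − A) x:
  d_1 = (+0.95)·1350 + (+0.00)·1350 + (-0.15)·1550 + (-0.10)·500 = 1000.00
  d_2 = (-0.20)·1350 + (+0.70)·1350 + (+0.00)·1550 + (-0.35)·500 = 500.00
  d_3 = (-0.05)·1350 + (-0.05)·1350 + (+0.85)·1550 + (-0.20)·500 = 1082.50
  d_4 = (-0.15)·1350 + (-0.10)·1350 + (+0.00)·1550 + (+1.00)·500 = 162.50

d_1 = 1000.00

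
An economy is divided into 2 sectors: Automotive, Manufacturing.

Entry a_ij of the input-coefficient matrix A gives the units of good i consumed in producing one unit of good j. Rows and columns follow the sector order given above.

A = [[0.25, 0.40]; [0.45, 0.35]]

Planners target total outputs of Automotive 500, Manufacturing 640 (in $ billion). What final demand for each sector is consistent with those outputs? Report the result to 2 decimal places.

d_1 = 119.00, d_2 = 191.00

I − A =
  [   0.75    -0.40]
  [  -0.45     0.65]
d = (I − A) x:
  d_1 = (+0.75)·500 + (-0.40)·640 = 119.00
  d_2 = (-0.45)·500 + (+0.65)·640 = 191.00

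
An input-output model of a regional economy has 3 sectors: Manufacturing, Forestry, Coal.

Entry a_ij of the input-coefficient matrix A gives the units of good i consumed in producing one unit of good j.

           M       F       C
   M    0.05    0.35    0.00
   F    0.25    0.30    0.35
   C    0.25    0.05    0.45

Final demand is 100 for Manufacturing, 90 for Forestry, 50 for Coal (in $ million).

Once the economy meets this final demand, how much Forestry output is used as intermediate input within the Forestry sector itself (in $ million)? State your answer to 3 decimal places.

z_FF = 95.589

I − A =
  [   0.95    -0.35     0.00]
  [  -0.25     0.70    -0.35]
  [  -0.25    -0.05     0.55]
Cofactors of I−A, C_ij = (−1)^(i+j)·(minor ij) (rows/columns in the sector order above):
  C_11 = (0.70)(0.55) − (-0.35)(-0.05) = 0.3675
  C_12 = −[(-0.25)(0.55) − (-0.35)(-0.25)] = 0.2250
  C_13 = (-0.25)(-0.05) − (0.70)(-0.25) = 0.1875
  C_21 = −[(-0.35)(0.55) − (0.00)(-0.05)] = 0.1925
  C_22 = (0.95)(0.55) − (0.00)(-0.25) = 0.5225
  C_23 = −[(0.95)(-0.05) − (-0.35)(-0.25)] = 0.1350
  C_31 = (-0.35)(-0.35) − (0.00)(0.70) = 0.1225
  C_32 = −[(0.95)(-0.35) − (0.00)(-0.25)] = 0.3325
  C_33 = (0.95)(0.70) − (-0.35)(-0.25) = 0.5775
det(I−A) = Σ_j (I−A)_1j·C_1j = (0.95)(0.3675) + (-0.35)(0.2250) + (0.00)(0.1875) = 0.270375
adj(I−A) = Cᵀ =
  [ 0.3675   0.1925   0.1225]
  [ 0.2250   0.5225   0.3325]
  [ 0.1875   0.1350   0.5775]
(I − A)⁻¹ = adj(I−A) / det(I−A) ≈
  [   1.3592     0.7120     0.4531]
  [   0.8322     1.9325     1.2298]
  [   0.6935     0.4993     2.1359]
First solve x = (I − A)⁻¹ d = adj(I−A)·d / det(I−A); in particular x_F = (0.2250·100 + 0.5225·90 + 0.3325·50) / 0.270375 = 86.15 / 0.270375 ≈ 318.63153.
Intermediate flow from F to F: z_FF = a_FF · x_F = 0.30 × 86.15 / 0.270375 = 25.845 / 0.270375 ≈ 95.589.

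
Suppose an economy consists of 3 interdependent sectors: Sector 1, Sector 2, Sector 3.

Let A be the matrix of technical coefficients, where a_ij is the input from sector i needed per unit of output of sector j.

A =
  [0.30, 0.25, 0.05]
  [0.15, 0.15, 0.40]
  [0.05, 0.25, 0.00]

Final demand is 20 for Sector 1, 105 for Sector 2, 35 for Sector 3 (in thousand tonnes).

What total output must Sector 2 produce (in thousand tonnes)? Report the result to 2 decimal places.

x_2 = 181.19

I − A =
  [   0.70    -0.25    -0.05]
  [  -0.15     0.85    -0.40]
  [  -0.05    -0.25     1.00]
Cofactors of I−A, C_ij = (−1)^(i+j)·(minor ij) (rows/columns in the sector order above):
  C_11 = (0.85)(1.00) − (-0.40)(-0.25) = 0.7500
  C_12 = −[(-0.15)(1.00) − (-0.40)(-0.05)] = 0.1700
  C_13 = (-0.15)(-0.25) − (0.85)(-0.05) = 0.0800
  C_21 = −[(-0.25)(1.00) − (-0.05)(-0.25)] = 0.2625
  C_22 = (0.70)(1.00) − (-0.05)(-0.05) = 0.6975
  C_23 = −[(0.70)(-0.25) − (-0.25)(-0.05)] = 0.1875
  C_31 = (-0.25)(-0.40) − (-0.05)(0.85) = 0.1425
  C_32 = −[(0.70)(-0.40) − (-0.05)(-0.15)] = 0.2875
  C_33 = (0.70)(0.85) − (-0.25)(-0.15) = 0.5575
det(I−A) = Σ_j (I−A)_1j·C_1j = (0.70)(0.7500) + (-0.25)(0.1700) + (-0.05)(0.0800) = 0.4785
adj(I−A) = Cᵀ =
  [ 0.7500   0.2625   0.1425]
  [ 0.1700   0.6975   0.2875]
  [ 0.0800   0.1875   0.5575]
(I − A)⁻¹ = adj(I−A) / det(I−A) ≈
  [   1.5674     0.5486     0.2978]
  [   0.3553     1.4577     0.6008]
  [   0.1672     0.3918     1.1651]
x = (I − A)⁻¹ d = adj(I−A)·d / det(I−A), with det(I−A) = 0.4785:
  x_1 = (0.7500·20 + 0.2625·105 + 0.1425·35) / 0.4785 = 47.55 / 0.4785 ≈ 99.37
  x_2 = (0.1700·20 + 0.6975·105 + 0.2875·35) / 0.4785 = 86.70 / 0.4785 ≈ 181.19
  x_3 = (0.0800·20 + 0.1875·105 + 0.5575·35) / 0.4785 = 40.80 / 0.4785 ≈ 85.27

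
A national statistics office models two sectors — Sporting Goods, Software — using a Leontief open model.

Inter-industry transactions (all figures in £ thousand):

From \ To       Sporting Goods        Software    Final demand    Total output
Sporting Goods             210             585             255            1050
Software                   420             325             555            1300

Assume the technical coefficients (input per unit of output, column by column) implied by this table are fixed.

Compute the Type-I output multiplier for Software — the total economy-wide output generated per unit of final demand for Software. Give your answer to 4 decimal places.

Technical coefficients a_ij = z_ij / X_j:
  a_11 = 210/1050 = 0.20, a_21 = 420/1050 = 0.40
  a_12 = 585/1300 = 0.45, a_22 = 325/1300 = 0.25
I − A =
  [   0.80    -0.45]
  [  -0.40     0.75]
det(I−A) = (0.80)(0.75) − (-0.45)(-0.40) = 0.4200
adj(I−A) = [[0.75, 0.45], [0.40, 0.80]]
(I − A)⁻¹ = adj(I−A) / det(I−A) ≈
  [   1.78571     1.07143]
  [   0.95238     1.90476]
The output multiplier for sector j is the column-j sum of the Leontief inverse (I − A)⁻¹ = adj(I−A) / det(I−A).
Column 2 of adj(I−A): (0.45, 0.80); det(I−A) = 0.4200.
m_2 = (0.45 + 0.80) / 0.4200 = 1.25 / 0.4200 ≈ 2.9762.

m_2 = 2.9762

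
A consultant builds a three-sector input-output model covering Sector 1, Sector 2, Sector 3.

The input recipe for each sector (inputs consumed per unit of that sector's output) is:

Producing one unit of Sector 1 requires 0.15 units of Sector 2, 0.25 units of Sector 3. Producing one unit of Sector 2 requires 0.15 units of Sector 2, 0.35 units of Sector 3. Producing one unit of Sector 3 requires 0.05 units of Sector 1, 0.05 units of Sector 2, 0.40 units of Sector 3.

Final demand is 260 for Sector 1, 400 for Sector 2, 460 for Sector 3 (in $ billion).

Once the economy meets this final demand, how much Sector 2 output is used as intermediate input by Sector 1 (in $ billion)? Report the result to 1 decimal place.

z_21 = 48.4

I − A =
  [   1.00     0.00    -0.05]
  [  -0.15     0.85    -0.05]
  [  -0.25    -0.35     0.60]
Cofactors of I−A, C_ij = (−1)^(i+j)·(minor ij) (rows/columns in the sector order above):
  C_11 = (0.85)(0.60) − (-0.05)(-0.35) = 0.4925
  C_12 = −[(-0.15)(0.60) − (-0.05)(-0.25)] = 0.1025
  C_13 = (-0.15)(-0.35) − (0.85)(-0.25) = 0.2650
  C_21 = −[(0.00)(0.60) − (-0.05)(-0.35)] = 0.0175
  C_22 = (1.00)(0.60) − (-0.05)(-0.25) = 0.5875
  C_23 = −[(1.00)(-0.35) − (0.00)(-0.25)] = 0.3500
  C_31 = (0.00)(-0.05) − (-0.05)(0.85) = 0.0425
  C_32 = −[(1.00)(-0.05) − (-0.05)(-0.15)] = 0.0575
  C_33 = (1.00)(0.85) − (0.00)(-0.15) = 0.8500
det(I−A) = Σ_j (I−A)_1j·C_1j = (1.00)(0.4925) + (0.00)(0.1025) + (-0.05)(0.2650) = 0.47925
adj(I−A) = Cᵀ =
  [ 0.4925   0.0175   0.0425]
  [ 0.1025   0.5875   0.0575]
  [ 0.2650   0.3500   0.8500]
(I − A)⁻¹ = adj(I−A) / det(I−A) ≈
  [   1.0276     0.0365     0.0887]
  [   0.2139     1.2259     0.1200]
  [   0.5529     0.7303     1.7736]
First solve x = (I − A)⁻¹ d = adj(I−A)·d / det(I−A); in particular x_1 = (0.4925·260 + 0.0175·400 + 0.0425·460) / 0.47925 = 154.60 / 0.47925 ≈ 322.587.
Intermediate flow from 2 to 1: z_21 = a_21 · x_1 = 0.15 × 154.60 / 0.47925 = 23.19 / 0.47925 ≈ 48.4.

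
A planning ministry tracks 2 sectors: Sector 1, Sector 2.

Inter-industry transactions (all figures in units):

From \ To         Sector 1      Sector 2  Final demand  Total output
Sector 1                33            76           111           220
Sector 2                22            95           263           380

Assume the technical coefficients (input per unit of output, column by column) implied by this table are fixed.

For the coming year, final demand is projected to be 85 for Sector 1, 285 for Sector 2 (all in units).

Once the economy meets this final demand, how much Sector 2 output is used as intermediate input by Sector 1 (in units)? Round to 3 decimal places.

Technical coefficients a_ij = z_ij / X_j:
  a_11 = 33/220 = 0.15, a_21 = 22/220 = 0.10
  a_12 = 76/380 = 0.20, a_22 = 95/380 = 0.25
I − A =
  [   0.85    -0.20]
  [  -0.10     0.75]
det(I−A) = (0.85)(0.75) − (-0.20)(-0.10) = 0.6175
adj(I−A) = [[0.75, 0.20], [0.10, 0.85]]
(I − A)⁻¹ = adj(I−A) / det(I−A) ≈
  [   1.2146     0.3239]
  [   0.1619     1.3765]
First solve x = (I − A)⁻¹ d = adj(I−A)·d / det(I−A); in particular x_1 = (0.75·85 + 0.20·285) / 0.6175 = 120.75 / 0.6175 ≈ 195.54656.
Intermediate flow from 2 to 1: z_21 = a_21 · x_1 = 0.10 × 120.75 / 0.6175 = 12.075 / 0.6175 ≈ 19.555.

z_21 = 19.555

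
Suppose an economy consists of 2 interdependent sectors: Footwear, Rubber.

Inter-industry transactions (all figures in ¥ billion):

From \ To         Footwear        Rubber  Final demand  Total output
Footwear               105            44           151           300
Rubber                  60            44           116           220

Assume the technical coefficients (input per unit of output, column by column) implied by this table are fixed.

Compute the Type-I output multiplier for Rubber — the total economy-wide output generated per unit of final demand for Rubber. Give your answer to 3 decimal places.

Technical coefficients a_ij = z_ij / X_j:
  a_FF = 105/300 = 0.35, a_RF = 60/300 = 0.20
  a_FR = 44/220 = 0.20, a_RR = 44/220 = 0.20
I − A =
  [   0.65    -0.20]
  [  -0.20     0.80]
det(I−A) = (0.65)(0.80) − (-0.20)(-0.20) = 0.4800
adj(I−A) = [[0.80, 0.20], [0.20, 0.65]]
(I − A)⁻¹ = adj(I−A) / det(I−A) ≈
  [   1.6667     0.4167]
  [   0.4167     1.3542]
The output multiplier for sector j is the column-j sum of the Leontief inverse (I − A)⁻¹ = adj(I−A) / det(I−A).
Column R of adj(I−A): (0.20, 0.65); det(I−A) = 0.4800.
m_R = (0.20 + 0.65) / 0.4800 = 0.85 / 0.4800 ≈ 1.771.

m_R = 1.771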